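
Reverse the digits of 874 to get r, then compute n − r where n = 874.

Reverse of 874 is 478.
874 − 478 = 396

396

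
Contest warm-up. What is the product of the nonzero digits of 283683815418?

2×8×3×6×8×3×8×1×5×4×1×8 = 8847360

8847360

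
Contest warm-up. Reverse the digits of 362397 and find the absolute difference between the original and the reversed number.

430866

Reverse of 362397 is 793263.
|362397 − 793263| = 430866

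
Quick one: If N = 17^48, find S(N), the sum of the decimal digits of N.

17^48 = 115225400457255426923013053222916919834651165519677685328641
Sum of its 60 digits: 244.

244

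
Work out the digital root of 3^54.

The digital root of n equals n mod 9 (or 9 when 9 | n), so we need 3^54 mod 9.
3^54 ≡ 0 (mod 9), so the digital root is 9.

9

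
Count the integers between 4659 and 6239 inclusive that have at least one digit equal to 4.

The integers in [4659, 6239] that have at least one digit equal to 4: 4659, 4660, 4661, 4662, 4663, 4664, …, 6224, 6234.
654 qualify.

654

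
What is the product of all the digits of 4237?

4×2×3×7 = 168

168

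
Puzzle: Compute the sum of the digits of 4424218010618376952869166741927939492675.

4+4+2+4+2+1+8+0+1+0+6+1+8+3+7+6+9+5+2+8+6+9+1+6+6+7+4+1+9+2+7+9+3+9+4+9+2+6+7+5 = 193

193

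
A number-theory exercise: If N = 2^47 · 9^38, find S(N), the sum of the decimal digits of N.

243

2^47 · 9^38 = 256817819858224347514652953623204466490554699481088
Sum of its 51 digits: 243.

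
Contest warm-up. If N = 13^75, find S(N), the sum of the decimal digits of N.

13^75 = 351359275572476457528076248233878088223680602077771392868333936199179517454013845557
Sum of its 84 digits: 397.

397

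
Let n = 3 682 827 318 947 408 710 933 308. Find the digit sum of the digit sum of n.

First digit sum: 114.
1+1+4 = 6.

6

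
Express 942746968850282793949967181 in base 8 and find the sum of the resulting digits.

942746968850282793949967181 in base 8 is 605722337130520700212230731515.
Digit sum: 6+0+5+7+2+2+3+3+7+1+3+0+5+2+0+7+0+0+2+1+2+2+3+0+7+3+1+5+1+5 = 85.

85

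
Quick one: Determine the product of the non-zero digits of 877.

392

8×7×7 = 392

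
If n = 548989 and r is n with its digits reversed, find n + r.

1538834

Reverse of 548989 is 989845.
548989 + 989845 = 1538834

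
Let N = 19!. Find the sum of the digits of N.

45

19! = 121645100408832000
Sum of its 18 digits: 45.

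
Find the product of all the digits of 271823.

2×7×1×8×2×3 = 672

672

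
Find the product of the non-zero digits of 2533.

2×5×3×3 = 90

90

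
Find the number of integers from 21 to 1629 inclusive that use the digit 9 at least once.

The integers in [21, 1629] that use the digit 9 at least once: 29, 39, 49, 59, 69, 79, …, 1619, 1629.
386 qualify.

386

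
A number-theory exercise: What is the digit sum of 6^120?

6^120 = 2388636399360109977557402041718133080829429159844757507642063199359529632522467783435119230976
Sum of its 94 digits: 432.

432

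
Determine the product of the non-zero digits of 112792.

252

1×1×2×7×9×2 = 252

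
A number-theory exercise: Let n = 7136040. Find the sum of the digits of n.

7+1+3+6+0+4+0 = 21

21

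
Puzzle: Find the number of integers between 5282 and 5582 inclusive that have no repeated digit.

124

The integers in [5282, 5582] that have no repeated digit: 5283, 5284, 5286, 5287, 5289, 5290, …, 5497, 5498.
124 qualify.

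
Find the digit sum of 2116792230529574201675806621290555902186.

2+1+1+6+7+9+2+2+3+0+5+2+9+5+7+4+2+0+1+6+7+5+8+0+6+6+2+1+2+9+0+5+5+5+9+0+2+1+8+6 = 161

161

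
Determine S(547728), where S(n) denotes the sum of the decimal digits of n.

33

5+4+7+7+2+8 = 33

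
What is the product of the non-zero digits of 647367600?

127008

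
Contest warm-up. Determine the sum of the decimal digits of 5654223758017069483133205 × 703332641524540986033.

198

5654223758017069483133205 × 703332641524540986033 = 3976800131496962507934070442972170012983525765
Sum of its 46 digits: 198.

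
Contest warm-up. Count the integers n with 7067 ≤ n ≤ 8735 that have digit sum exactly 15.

The integers in [7067, 8735] that have digit sum exactly 15: 7071, 7080, 7107, 7116, 7125, 7134, …, 8610, 8700.
74 qualify.

74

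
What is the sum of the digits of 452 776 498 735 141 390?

85

4+5+2+7+7+6+4+9+8+7+3+5+1+4+1+3+9+0 = 85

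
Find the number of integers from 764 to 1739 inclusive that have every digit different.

The integers in [764, 1739] that have every digit different: 764, 765, 768, 769, 780, 781, …, 1738, 1739.
521 qualify.

521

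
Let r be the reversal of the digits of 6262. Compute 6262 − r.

3636

Reverse of 6262 is 2626.
6262 − 2626 = 3636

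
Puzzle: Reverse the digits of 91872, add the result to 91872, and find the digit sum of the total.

Reversal of 91872 is 27819; 91872 + 27819 = 119691.
Digit sum of 119691: 1+1+9+6+9+1 = 27.

27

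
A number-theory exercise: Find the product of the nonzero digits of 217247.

2×1×7×2×4×7 = 784

784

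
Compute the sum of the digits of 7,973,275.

7+9+7+3+2+7+5 = 40

40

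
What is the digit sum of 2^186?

289

2^186 = 98079714615416886934934209737619787751599303819750539264
Sum of its 56 digits: 289.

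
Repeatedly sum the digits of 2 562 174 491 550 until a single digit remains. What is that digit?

6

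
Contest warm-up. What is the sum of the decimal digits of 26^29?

224

26^29 = 108199957741720996894562347292921981566976
Sum of its 42 digits: 224.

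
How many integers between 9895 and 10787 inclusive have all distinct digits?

245

The integers in [9895, 10787] that have all distinct digits: 10234, 10235, 10236, 10237, 10238, 10239, …, 10785, 10786.
245 qualify.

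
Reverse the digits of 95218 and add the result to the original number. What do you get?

Reverse of 95218 is 81259.
95218 + 81259 = 176477

176477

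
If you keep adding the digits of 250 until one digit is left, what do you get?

2+5+0 = 7
(Equivalently, 250 mod 9 = 7.)

7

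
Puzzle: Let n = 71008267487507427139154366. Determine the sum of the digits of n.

113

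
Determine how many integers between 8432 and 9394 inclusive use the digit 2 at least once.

The integers in [8432, 9394] that use the digit 2 at least once: 8432, 8442, 8452, 8462, 8472, 8482, …, 9382, 9392.
259 qualify.

259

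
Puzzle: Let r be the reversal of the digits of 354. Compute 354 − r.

-99

Reverse of 354 is 453.
354 − 453 = -99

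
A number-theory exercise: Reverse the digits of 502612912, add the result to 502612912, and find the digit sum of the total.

Reversal of 502612912 is 219216205; 502612912 + 219216205 = 721829117.
Digit sum of 721829117: 7+2+1+8+2+9+1+1+7 = 38.

38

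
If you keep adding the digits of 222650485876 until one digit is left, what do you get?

1

2+2+2+6+5+0+4+8+5+8+7+6 = 55
5+5 = 10
1+0 = 1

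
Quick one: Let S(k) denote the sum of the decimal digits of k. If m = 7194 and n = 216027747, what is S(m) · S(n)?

S(7194) = 7+1+9+4 = 21.
S(216027747) = 2+1+6+0+2+7+7+4+7 = 36.
21 · 36 = 756.

756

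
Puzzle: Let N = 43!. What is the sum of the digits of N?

180

43! = 60415263063373835637355132068513997507264512000000000
Sum of its 53 digits: 180.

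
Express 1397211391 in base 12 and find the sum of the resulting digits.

59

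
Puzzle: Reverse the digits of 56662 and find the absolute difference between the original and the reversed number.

Reverse of 56662 is 26665.
|56662 − 26665| = 29997

29997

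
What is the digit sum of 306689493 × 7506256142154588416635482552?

306689493 × 7506256142154588416635482552 = 2302089890565526649121608909683226136
Sum of its 37 digits: 162.

162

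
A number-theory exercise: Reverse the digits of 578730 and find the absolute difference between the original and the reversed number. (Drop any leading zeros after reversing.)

Reverse of 578730 is 37875.
|578730 − 37875| = 540855

540855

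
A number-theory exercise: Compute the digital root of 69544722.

3

6+9+5+4+4+7+2+2 = 39
3+9 = 12
1+2 = 3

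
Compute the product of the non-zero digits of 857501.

1400

8×5×7×5×1 = 1400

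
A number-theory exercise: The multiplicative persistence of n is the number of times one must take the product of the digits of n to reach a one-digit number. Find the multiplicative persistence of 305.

305 → 0 (1 step)

1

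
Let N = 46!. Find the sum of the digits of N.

46! = 5502622159812088949850305428800254892961651752960000000000
Sum of its 58 digits: 216.

216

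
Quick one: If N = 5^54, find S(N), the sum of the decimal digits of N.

5^54 = 55511151231257827021181583404541015625
Sum of its 38 digits: 127.

127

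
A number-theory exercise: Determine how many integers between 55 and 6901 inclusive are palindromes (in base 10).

154

The integers in [55, 6901] that are palindromes (in base 10): 55, 66, 77, 88, 99, 101, …, 6776, 6886.
154 qualify.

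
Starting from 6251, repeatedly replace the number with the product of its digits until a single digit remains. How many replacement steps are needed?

6251 → 60 → 0 (2 steps)

2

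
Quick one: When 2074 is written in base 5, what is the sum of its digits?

2074 in base 5 is 31244.
Digit sum: 3+1+2+4+4 = 14.

14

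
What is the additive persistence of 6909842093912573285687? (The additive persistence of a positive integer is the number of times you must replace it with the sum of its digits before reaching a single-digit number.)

2

6909842093912573285687 → 113 → 5 (2 steps)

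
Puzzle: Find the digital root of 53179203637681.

7

5+3+1+7+9+2+0+3+6+3+7+6+8+1 = 61
6+1 = 7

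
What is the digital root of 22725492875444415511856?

2

2+2+7+2+5+4+9+2+8+7+5+4+4+4+4+1+5+5+1+1+8+5+6 = 101
1+0+1 = 2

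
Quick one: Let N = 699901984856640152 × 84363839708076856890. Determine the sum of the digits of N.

162

699901984856640152 × 84363839708076856890 = 59046418861810425432625664073931847280
Sum of its 38 digits: 162.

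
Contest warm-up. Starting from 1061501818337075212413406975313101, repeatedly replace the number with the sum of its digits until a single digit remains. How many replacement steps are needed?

3

1061501818337075212413406975313101 → 109 → 10 → 1 (3 steps)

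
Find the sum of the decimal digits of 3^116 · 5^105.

3^116 · 5^105 = 546910174337183687474670804081250987729936113432205163824262338516469682950457005838761255500646285554466885514557361602783203125
Sum of its 129 digits: 558.

558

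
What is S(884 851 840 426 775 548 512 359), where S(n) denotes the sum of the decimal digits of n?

8+8+4+8+5+1+8+4+0+4+2+6+7+7+5+5+4+8+5+1+2+3+5+9 = 119

119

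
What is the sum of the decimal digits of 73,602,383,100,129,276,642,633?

7+3+6+0+2+3+8+3+1+0+0+1+2+9+2+7+6+6+4+2+6+3+3 = 84

84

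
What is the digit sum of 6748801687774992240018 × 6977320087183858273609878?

243

6748801687774992240018 × 6977320087183858273609878 = 47088549580532778719796457603140947686271697804
Sum of its 47 digits: 243.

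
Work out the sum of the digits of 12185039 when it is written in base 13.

12185039 in base 13 is 26A82A9.
Digit sum: 2+6+10+8+2+10+9 = 47.

47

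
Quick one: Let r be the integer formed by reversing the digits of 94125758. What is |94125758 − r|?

Reverse of 94125758 is 85752149.
|94125758 − 85752149| = 8373609

8373609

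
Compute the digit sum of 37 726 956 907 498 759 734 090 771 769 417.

3+7+7+2+6+9+5+6+9+0+7+4+9+8+7+5+9+7+3+4+0+9+0+7+7+1+7+6+9+4+1+7 = 175

175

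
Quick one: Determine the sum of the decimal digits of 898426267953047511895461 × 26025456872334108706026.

252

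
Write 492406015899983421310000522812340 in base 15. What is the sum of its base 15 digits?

166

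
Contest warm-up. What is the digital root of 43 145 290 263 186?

9

4+3+1+4+5+2+9+0+2+6+3+1+8+6 = 54
5+4 = 9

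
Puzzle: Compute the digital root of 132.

6

1+3+2 = 6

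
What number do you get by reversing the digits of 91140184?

Reversing 91140184 gives 48104119.

48104119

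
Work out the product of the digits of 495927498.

6531840

4×9×5×9×2×7×4×9×8 = 6531840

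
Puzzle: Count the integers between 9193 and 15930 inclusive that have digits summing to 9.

155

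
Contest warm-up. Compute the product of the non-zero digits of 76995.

7×6×9×9×5 = 17010

17010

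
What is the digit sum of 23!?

23! = 25852016738884976640000
Sum of its 23 digits: 99.

99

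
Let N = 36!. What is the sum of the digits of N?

36! = 371993326789901217467999448150835200000000
Sum of its 42 digits: 171.

171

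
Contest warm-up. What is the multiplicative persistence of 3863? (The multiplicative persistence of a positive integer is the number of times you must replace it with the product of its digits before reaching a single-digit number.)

3

3863 → 432 → 24 → 8 (3 steps)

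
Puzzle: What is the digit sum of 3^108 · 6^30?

333

3^108 · 6^30 = 747537564434460156404505547753959417176060226703239412764578461663767822336
Sum of its 75 digits: 333.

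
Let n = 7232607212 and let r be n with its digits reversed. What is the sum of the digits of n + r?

64

Reversal of 7232607212 is 2127062327; 7232607212 + 2127062327 = 9359669539.
Digit sum of 9359669539: 9+3+5+9+6+6+9+5+3+9 = 64.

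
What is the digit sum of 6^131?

6^131 = 866590253542288183694051531743727863541126937352231440806438030493578436223913165685106824007076806656
Sum of its 102 digits: 432.

432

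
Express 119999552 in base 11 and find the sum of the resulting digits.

32

119999552 in base 11 is 61811492.
Digit sum: 6+1+8+1+1+4+9+2 = 32.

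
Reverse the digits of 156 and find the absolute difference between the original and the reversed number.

495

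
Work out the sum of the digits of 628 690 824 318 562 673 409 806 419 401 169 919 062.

6+2+8+6+9+0+8+2+4+3+1+8+5+6+2+6+7+3+4+0+9+8+0+6+4+1+9+4+0+1+1+6+9+9+1+9+0+6+2 = 175

175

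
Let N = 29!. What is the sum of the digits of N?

29! = 8841761993739701954543616000000
Sum of its 31 digits: 126.

126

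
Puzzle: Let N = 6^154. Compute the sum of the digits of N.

549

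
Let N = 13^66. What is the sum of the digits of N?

13^66 = 33133037516798621392881499511582656606724154320695568102640872889340074409
Sum of its 74 digits: 325.

325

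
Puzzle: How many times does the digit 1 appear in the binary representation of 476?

476 in base 2 is 111011100.
The digit 1 appears 6 times.

6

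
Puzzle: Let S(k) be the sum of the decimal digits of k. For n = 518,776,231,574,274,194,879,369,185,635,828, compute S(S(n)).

9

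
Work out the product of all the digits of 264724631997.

27433728

2×6×4×7×2×4×6×3×1×9×9×7 = 27433728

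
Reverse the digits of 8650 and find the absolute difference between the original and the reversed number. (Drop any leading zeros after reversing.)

Reverse of 8650 is 568.
|8650 − 568| = 8082

8082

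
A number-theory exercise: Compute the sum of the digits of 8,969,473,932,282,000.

72

8+9+6+9+4+7+3+9+3+2+2+8+2+0+0+0 = 72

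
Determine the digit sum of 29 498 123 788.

61

2+9+4+9+8+1+2+3+7+8+8 = 61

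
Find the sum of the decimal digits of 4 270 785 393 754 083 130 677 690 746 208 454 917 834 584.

4+2+7+0+7+8+5+3+9+3+7+5+4+0+8+3+1+3+0+6+7+7+6+9+0+7+4+6+2+0+8+4+5+4+9+1+7+8+3+4+5+8+4 = 203

203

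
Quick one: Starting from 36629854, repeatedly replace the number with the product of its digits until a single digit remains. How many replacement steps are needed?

36629854 → 311040 → 0 (2 steps)

2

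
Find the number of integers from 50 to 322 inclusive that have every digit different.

The integers in [50, 322] that have every digit different: 50, 51, 52, 53, 54, 56, …, 320, 321.
207 qualify.

207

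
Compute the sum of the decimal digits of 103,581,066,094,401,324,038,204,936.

1+0+3+5+8+1+0+6+6+0+9+4+4+0+1+3+2+4+0+3+8+2+0+4+9+3+6 = 92

92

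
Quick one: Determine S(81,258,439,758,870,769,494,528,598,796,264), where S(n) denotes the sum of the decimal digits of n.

185

8+1+2+5+8+4+3+9+7+5+8+8+7+0+7+6+9+4+9+4+5+2+8+5+9+8+7+9+6+2+6+4 = 185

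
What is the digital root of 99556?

7

9+9+5+5+6 = 34
3+4 = 7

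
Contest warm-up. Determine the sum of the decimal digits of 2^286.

2^286 = 124330809102446660538845562036705210025114037699336929360115994223289874253133343883264
Sum of its 87 digits: 349.

349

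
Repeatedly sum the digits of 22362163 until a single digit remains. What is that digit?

2+2+3+6+2+1+6+3 = 25
2+5 = 7
(Equivalently, 22362163 mod 9 = 7.)

7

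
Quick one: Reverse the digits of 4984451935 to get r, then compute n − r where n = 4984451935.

Reverse of 4984451935 is 5391544894.
4984451935 − 5391544894 = -407092959

-407092959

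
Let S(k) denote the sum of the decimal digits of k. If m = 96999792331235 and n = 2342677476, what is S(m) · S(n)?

S(96999792331235) = 9+6+9+9+9+7+9+2+3+3+1+2+3+5 = 77.
S(2342677476) = 2+3+4+2+6+7+7+4+7+6 = 48.
77 · 48 = 3696.

3696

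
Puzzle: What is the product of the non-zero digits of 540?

20

5×4 = 20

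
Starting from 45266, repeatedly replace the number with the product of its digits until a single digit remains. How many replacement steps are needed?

2

45266 → 1440 → 0 (2 steps)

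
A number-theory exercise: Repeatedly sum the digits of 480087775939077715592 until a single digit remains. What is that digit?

2

4+8+0+0+8+7+7+7+5+9+3+9+0+7+7+7+1+5+5+9+2 = 110
1+1+0 = 2
(Equivalently, 480087775939077715592 mod 9 = 2.)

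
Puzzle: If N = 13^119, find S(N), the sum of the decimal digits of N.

13^119 = 3624590305361413470799644990060270974768258519061301251830985869665939140632453798114308416394869792108118619264541993700274955248677
Sum of its 133 digits: 610.

610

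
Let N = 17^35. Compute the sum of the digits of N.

215

17^35 = 11633549665058175578832094238737833478284593
Sum of its 44 digits: 215.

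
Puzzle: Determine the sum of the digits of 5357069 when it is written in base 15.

39

5357069 in base 15 is 70C42E.
Digit sum: 7+0+12+4+2+14 = 39.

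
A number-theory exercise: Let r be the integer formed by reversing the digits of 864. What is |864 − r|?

Reverse of 864 is 468.
|864 − 468| = 396

396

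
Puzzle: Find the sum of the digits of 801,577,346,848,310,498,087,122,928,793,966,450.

174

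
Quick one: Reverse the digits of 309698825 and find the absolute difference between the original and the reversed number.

219198078

Reverse of 309698825 is 528896903.
|309698825 − 528896903| = 219198078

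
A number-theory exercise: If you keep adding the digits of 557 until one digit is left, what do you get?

5+5+7 = 17
1+7 = 8

8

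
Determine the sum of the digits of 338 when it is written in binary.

4

338 in base 2 is 101010010.
Digit sum: 1+0+1+0+1+0+0+1+0 = 4.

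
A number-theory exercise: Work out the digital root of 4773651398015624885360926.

4+7+7+3+6+5+1+3+9+8+0+1+5+6+2+4+8+8+5+3+6+0+9+2+6 = 118
1+1+8 = 10
1+0 = 1

1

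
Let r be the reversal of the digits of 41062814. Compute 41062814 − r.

-763200

Reverse of 41062814 is 41826014.
41062814 − 41826014 = -763200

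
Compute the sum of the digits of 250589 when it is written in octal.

24

250589 in base 8 is 751335.
Digit sum: 7+5+1+3+3+5 = 24.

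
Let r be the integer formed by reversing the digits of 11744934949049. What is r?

Reversing 11744934949049 gives 94094943944711.

94094943944711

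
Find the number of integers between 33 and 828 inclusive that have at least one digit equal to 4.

The integers in [33, 828] that have at least one digit equal to 4: 34, 40, 41, 42, 43, 44, …, 814, 824.
233 qualify.

233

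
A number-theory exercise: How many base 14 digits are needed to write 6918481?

6918481 in base 14 is CC1453, which has 6 digits.

6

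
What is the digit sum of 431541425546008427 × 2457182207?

130

431541425546008427 × 2457182207 = 1060375912435067166696458389
Sum of its 28 digits: 130.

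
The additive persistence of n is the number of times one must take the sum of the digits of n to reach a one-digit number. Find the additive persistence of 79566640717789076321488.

79566640717789076321488 → 121 → 4 (2 steps)

2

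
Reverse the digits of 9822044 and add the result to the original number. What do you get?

14224333

Reverse of 9822044 is 4402289.
9822044 + 4402289 = 14224333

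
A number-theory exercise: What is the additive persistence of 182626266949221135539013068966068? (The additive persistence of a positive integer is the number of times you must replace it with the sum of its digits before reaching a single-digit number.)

182626266949221135539013068966068 → 145 → 10 → 1 (3 steps)

3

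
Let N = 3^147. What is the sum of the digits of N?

3^147 = 13703277223523221219433362313025801636536040755174924956117940937101787
Sum of its 71 digits: 270.

270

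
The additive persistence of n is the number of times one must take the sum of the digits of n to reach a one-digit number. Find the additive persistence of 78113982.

78113982 → 39 → 12 → 3 (3 steps)

3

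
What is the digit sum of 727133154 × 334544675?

84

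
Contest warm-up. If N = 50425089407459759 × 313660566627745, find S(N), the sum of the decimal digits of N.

125

50425089407459759 × 313660566627745 = 15816362115798530380249420413455
Sum of its 32 digits: 125.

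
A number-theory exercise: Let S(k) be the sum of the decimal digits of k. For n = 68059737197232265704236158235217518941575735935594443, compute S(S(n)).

10

First digit sum: 244.
2+4+4 = 10.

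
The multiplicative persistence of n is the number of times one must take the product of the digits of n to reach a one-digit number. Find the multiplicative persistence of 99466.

99466 → 11664 → 144 → 16 → 6 (4 steps)

4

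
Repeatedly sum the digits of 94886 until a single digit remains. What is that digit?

9+4+8+8+6 = 35
3+5 = 8

8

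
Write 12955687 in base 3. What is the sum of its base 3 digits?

17

12955687 in base 3 is 220101012212021.
Digit sum: 2+2+0+1+0+1+0+1+2+2+1+2+0+2+1 = 17.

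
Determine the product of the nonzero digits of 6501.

30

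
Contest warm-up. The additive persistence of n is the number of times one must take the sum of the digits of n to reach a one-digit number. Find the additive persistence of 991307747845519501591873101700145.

991307747845519501591873101700145 → 137 → 11 → 2 (3 steps)

3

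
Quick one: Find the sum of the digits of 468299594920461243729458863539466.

4+6+8+2+9+9+5+9+4+9+2+0+4+6+1+2+4+3+7+2+9+4+5+8+8+6+3+5+3+9+4+6+6 = 172

172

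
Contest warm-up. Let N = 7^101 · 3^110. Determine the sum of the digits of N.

612

7^101 · 3^110 = 689033060989835273062140699058027989465599559942422099116769597202552152635016531377697786034361234764200728167514203817620728635331039343
Sum of its 138 digits: 612.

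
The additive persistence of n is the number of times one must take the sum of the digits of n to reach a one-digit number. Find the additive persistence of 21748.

2

21748 → 22 → 4 (2 steps)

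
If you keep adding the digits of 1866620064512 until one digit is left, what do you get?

2

1+8+6+6+6+2+0+0+6+4+5+1+2 = 47
4+7 = 11
1+1 = 2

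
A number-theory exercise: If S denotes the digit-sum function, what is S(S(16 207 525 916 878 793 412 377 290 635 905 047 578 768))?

3

First digit sum: 201.
2+0+1 = 3.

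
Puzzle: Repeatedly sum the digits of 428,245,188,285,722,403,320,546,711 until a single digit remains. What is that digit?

4+2+8+2+4+5+1+8+8+2+8+5+7+2+2+4+0+3+3+2+0+5+4+6+7+1+1 = 104
1+0+4 = 5

5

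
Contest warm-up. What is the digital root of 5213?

2

5+2+1+3 = 11
1+1 = 2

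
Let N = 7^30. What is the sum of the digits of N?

118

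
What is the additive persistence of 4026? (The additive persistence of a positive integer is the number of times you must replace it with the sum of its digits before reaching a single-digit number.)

2

4026 → 12 → 3 (2 steps)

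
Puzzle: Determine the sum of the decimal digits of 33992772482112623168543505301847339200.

3+3+9+9+2+7+7+2+4+8+2+1+1+2+6+2+3+1+6+8+5+4+3+5+0+5+3+0+1+8+4+7+3+3+9+2+0+0 = 148

148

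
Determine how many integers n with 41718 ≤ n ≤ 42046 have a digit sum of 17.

The integers in [41718, 42046] that have a digit sum of 17: 41723, 41732, 41741, 41750, 41804, 41813, …, 42029, 42038.
15 qualify.

15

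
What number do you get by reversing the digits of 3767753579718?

Reversing 3767753579718 gives 8179753577673.

8179753577673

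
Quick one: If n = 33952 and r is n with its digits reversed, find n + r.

59885

Reverse of 33952 is 25933.
33952 + 25933 = 59885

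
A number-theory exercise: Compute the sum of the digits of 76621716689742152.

80

7+6+6+2+1+7+1+6+6+8+9+7+4+2+1+5+2 = 80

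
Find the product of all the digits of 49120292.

0

4×9×1×2×0×2×9×2 = 0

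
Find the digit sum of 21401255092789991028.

2+1+4+0+1+2+5+5+0+9+2+7+8+9+9+9+1+0+2+8 = 84

84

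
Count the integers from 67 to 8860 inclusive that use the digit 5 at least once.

The integers in [67, 8860] that use the digit 5 at least once: 75, 85, 95, 105, 115, 125, …, 8858, 8859.
3129 qualify.

3129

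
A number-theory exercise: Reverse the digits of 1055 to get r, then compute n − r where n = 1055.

-4446

Reverse of 1055 is 5501.
1055 − 5501 = -4446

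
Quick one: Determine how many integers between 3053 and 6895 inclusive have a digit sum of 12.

The integers in [3053, 6895] that have a digit sum of 12: 3054, 3063, 3072, 3081, 3090, 3108, …, 6510, 6600.
159 qualify.

159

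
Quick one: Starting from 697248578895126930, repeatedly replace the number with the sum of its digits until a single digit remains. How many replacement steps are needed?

3

697248578895126930 → 99 → 18 → 9 (3 steps)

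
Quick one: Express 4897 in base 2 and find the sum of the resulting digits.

5

4897 in base 2 is 1001100100001.
Digit sum: 1+0+0+1+1+0+0+1+0+0+0+0+1 = 5.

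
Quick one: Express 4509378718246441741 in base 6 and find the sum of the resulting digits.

51

4509378718246441741 in base 6 is 541321052024401140144021.
Digit sum: 5+4+1+3+2+1+0+5+2+0+2+4+4+0+1+1+4+0+1+4+4+0+2+1 = 51.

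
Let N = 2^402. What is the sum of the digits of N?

2^402 = 10328999512347634358623676688012047497318823171316894051322637426162590488067364778518581413120551325743612687890989973504
Sum of its 122 digits: 550.

550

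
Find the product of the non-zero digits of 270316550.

2×7×3×1×6×5×5 = 6300

6300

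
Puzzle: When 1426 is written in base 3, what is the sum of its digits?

10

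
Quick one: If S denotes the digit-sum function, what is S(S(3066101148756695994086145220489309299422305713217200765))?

First digit sum: 228.
2+2+8 = 12.

12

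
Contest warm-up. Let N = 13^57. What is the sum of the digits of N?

271

13^57 = 3124432031290254610011894949223517352998211575328796815860858733
Sum of its 64 digits: 271.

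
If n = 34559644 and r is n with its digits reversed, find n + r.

79255187

Reverse of 34559644 is 44695543.
34559644 + 44695543 = 79255187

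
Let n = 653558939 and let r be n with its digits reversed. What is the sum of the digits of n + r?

43

Reversal of 653558939 is 939855356; 653558939 + 939855356 = 1593414295.
Digit sum of 1593414295: 1+5+9+3+4+1+4+2+9+5 = 43.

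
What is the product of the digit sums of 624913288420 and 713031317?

1274

S(624913288420) = 6+2+4+9+1+3+2+8+8+4+2+0 = 49.
S(713031317) = 7+1+3+0+3+1+3+1+7 = 26.
49 · 26 = 1274.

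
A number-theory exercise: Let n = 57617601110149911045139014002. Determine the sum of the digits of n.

5+7+6+1+7+6+0+1+1+1+0+1+4+9+9+1+1+0+4+5+1+3+9+0+1+4+0+0+2 = 89

89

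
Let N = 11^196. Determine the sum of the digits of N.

11^196 = 1297078590673190521222471459568414958394803797561558532974012332561821355213434287788171618464127078624129622651349022945798502040018162217062079874485353622513993303439968365298933787830487271680643942961
Sum of its 205 digits: 916.

916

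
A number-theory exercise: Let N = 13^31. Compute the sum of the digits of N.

184

13^31 = 34059943367449284484947168626829637
Sum of its 35 digits: 184.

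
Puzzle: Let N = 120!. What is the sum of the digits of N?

120! = 6689502913449127057588118054090372586752746333138029810295671352301633557244962989366874165271984981308157637893214090552534408589408121859898481114389650005964960521256960000000000000000000000000000
Sum of its 199 digits: 783.

783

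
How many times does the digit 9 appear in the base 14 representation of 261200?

1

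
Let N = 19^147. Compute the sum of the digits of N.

847

19^147 = 94793670539805624992291954250660973887094204277012255164467080063382827487232992328377058411318607998285418973079252636470612274804675443436730189441118753410716854459990524403286471430539
Sum of its 188 digits: 847.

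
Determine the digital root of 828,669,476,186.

8

8+2+8+6+6+9+4+7+6+1+8+6 = 71
7+1 = 8
(Equivalently, 828,669,476,186 mod 9 = 8.)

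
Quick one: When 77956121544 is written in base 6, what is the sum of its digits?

34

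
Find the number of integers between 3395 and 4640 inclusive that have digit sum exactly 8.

18

The integers in [3395, 4640] that have digit sum exactly 8: 3401, 3410, 3500, 4004, 4013, 4022, …, 4310, 4400.
18 qualify.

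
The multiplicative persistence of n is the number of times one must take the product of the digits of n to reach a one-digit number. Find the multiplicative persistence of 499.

499 → 324 → 24 → 8 (3 steps)

3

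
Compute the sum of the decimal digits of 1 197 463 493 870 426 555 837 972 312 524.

142

1+1+9+7+4+6+3+4+9+3+8+7+0+4+2+6+5+5+5+8+3+7+9+7+2+3+1+2+5+2+4 = 142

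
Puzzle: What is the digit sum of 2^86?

2^86 = 77371252455336267181195264
Sum of its 26 digits: 112.

112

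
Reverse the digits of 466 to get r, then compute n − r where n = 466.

Reverse of 466 is 664.
466 − 664 = -198

-198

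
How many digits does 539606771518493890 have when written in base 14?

16

539606771518493890 in base 14 is 367BC79144232C38, which has 16 digits.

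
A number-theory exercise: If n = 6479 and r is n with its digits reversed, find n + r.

16225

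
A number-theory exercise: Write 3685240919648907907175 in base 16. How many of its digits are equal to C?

2

3685240919648907907175 in base 16 is C7C6FDD32D6F055067.
The digit C appears 2 times.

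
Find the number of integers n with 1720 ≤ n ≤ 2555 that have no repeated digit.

413

The integers in [1720, 2555] that have no repeated digit: 1720, 1723, 1724, 1725, 1726, 1728, …, 2548, 2549.
413 qualify.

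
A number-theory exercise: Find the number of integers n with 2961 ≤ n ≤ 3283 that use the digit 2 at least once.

161

The integers in [2961, 3283] that use the digit 2 at least once: 2961, 2962, 2963, 2964, 2965, 2966, …, 3282, 3283.
161 qualify.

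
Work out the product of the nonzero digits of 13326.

1×3×3×2×6 = 108

108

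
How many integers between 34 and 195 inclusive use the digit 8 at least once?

34

The integers in [34, 195] that use the digit 8 at least once: 38, 48, 58, 68, 78, 80, …, 188, 189.
34 qualify.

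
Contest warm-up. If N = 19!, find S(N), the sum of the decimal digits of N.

45

19! = 121645100408832000
Sum of its 18 digits: 45.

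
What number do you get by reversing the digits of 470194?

491074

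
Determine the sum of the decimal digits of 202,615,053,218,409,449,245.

76

2+0+2+6+1+5+0+5+3+2+1+8+4+0+9+4+4+9+2+4+5 = 76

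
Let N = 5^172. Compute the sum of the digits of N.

544

5^172 = 1670477943807622278837835291969676174259498050065655436226210932600249150616956474169061408474590280093252658843994140625
Sum of its 121 digits: 544.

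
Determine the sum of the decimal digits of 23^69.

440

23^69 = 9103757593578437567350063530651961606674351707875801049359009935355516866292767865363891254263
Sum of its 94 digits: 440.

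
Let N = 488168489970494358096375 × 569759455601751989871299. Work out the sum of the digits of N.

234

488168489970494358096375 × 569759455601751989871299 = 278138613087518191781777705916198673654888441125
Sum of its 48 digits: 234.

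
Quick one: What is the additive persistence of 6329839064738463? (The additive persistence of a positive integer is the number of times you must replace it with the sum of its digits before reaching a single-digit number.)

2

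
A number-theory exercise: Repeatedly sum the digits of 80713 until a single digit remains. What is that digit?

1

8+0+7+1+3 = 19
1+9 = 10
1+0 = 1
(Equivalently, 80713 mod 9 = 1.)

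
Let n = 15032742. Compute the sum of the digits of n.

24

1+5+0+3+2+7+4+2 = 24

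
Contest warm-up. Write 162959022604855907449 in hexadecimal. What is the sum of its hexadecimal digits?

139

162959022604855907449 in base 16 is 8D582BFAA4B499479.
Digit sum: 8+13+5+8+2+11+15+10+10+4+11+4+9+9+4+7+9 = 139.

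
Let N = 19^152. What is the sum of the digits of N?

19^152 = 234718512829942168237789115628107386780860072116105768000481772477862155758310125071302105955207593945946527633822564373912246583031582060818244185344964704201522592611528077484453228622686187361
Sum of its 195 digits: 820.

820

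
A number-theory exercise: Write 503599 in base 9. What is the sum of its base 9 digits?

31

503599 in base 9 is 846724.
Digit sum: 8+4+6+7+2+4 = 31.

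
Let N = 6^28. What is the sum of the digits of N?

90

6^28 = 6140942214464815497216
Sum of its 22 digits: 90.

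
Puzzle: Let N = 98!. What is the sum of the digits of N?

98! = 9426890448883247745626185743057242473809693764078951663494238777294707070023223798882976159207729119823605850588608460429412647567360000000000000000000000
Sum of its 154 digits: 639.

639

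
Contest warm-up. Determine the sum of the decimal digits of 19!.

19! = 121645100408832000
Sum of its 18 digits: 45.

45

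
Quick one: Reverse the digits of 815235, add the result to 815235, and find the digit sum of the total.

Reversal of 815235 is 532518; 815235 + 532518 = 1347753.
Digit sum of 1347753: 1+3+4+7+7+5+3 = 30.

30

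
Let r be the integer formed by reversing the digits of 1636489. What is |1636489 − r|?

Reverse of 1636489 is 9846361.
|1636489 − 9846361| = 8209872

8209872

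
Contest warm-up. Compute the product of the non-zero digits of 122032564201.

5760

1×2×2×3×2×5×6×4×2×1 = 5760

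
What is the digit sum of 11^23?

95

11^23 = 895430243255237372246531
Sum of its 24 digits: 95.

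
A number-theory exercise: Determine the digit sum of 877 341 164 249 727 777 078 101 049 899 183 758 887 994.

8+7+7+3+4+1+1+6+4+2+4+9+7+2+7+7+7+7+0+7+8+1+0+1+0+4+9+8+9+9+1+8+3+7+5+8+8+8+7+9+9+4 = 226

226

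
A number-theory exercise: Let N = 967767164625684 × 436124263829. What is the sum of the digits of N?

967767164625684 × 436124263829 = 422066742230255084845584036
Sum of its 27 digits: 105.

105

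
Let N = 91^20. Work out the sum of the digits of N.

154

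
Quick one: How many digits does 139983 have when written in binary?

139983 in base 2 is 100010001011001111, which has 18 digits.

18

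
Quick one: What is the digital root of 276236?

8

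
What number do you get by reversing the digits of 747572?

Reversing 747572 gives 275747.

275747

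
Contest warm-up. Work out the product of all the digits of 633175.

6×3×3×1×7×5 = 1890

1890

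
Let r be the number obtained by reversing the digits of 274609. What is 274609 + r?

1181081

Reverse of 274609 is 906472.
274609 + 906472 = 1181081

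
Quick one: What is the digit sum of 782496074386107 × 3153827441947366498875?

782496074386107 × 3153827441947366498875 = 2467857592614992052136784753531129625
Sum of its 37 digits: 171.

171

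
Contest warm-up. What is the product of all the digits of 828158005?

0

8×2×8×1×5×8×0×0×5 = 0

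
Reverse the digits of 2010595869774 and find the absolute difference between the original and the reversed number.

Reverse of 2010595869774 is 4779685950102.
|2010595869774 − 4779685950102| = 2769090080328

2769090080328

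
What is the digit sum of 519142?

22

5+1+9+1+4+2 = 22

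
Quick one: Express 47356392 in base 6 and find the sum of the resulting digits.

17

47356392 in base 6 is 4411002320.
Digit sum: 4+4+1+1+0+0+2+3+2+0 = 17.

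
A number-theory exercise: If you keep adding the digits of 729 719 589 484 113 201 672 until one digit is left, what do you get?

6

7+2+9+7+1+9+5+8+9+4+8+4+1+1+3+2+0+1+6+7+2 = 96
9+6 = 15
1+5 = 6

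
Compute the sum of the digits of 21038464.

28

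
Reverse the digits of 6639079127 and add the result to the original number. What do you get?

Reverse of 6639079127 is 7219709366.
6639079127 + 7219709366 = 13858788493

13858788493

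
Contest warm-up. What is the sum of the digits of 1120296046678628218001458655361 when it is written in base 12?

188

1120296046678628218001458655361 in base 12 is 81A43BB5B999B44B392948078629.
Digit sum: 8+1+10+4+3+11+11+5+11+9+9+9+11+4+4+11+3+9+2+9+4+8+0+7+8+6+2+9 = 188.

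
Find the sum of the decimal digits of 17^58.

17^58 = 232293704498620356223997771606208711490535455321318916906995032002459809
Sum of its 72 digits: 307.

307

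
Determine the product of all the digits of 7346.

7×3×4×6 = 504

504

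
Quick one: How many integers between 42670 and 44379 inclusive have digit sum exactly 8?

The integers in [42670, 44379] that have digit sum exactly 8: 43001, 43010, 43100, 44000.
4 qualify.

4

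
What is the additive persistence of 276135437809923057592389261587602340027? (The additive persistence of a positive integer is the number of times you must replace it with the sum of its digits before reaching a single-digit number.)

276135437809923057592389261587602340027 → 170 → 8 (2 steps)

2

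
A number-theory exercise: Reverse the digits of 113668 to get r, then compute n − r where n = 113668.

Reverse of 113668 is 866311.
113668 − 866311 = -752643

-752643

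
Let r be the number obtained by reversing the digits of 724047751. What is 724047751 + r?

881788178

Reverse of 724047751 is 157740427.
724047751 + 157740427 = 881788178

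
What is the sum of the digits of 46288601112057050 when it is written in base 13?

46288601112057050 in base 13 is B9AA4C48054C876.
Digit sum: 11+9+10+10+4+12+4+8+0+5+4+12+8+7+6 = 110.

110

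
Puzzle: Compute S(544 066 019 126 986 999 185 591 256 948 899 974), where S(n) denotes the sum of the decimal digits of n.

5+4+4+0+6+6+0+1+9+1+2+6+9+8+6+9+9+9+1+8+5+5+9+1+2+5+6+9+4+8+8+9+9+9+7+4 = 203

203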